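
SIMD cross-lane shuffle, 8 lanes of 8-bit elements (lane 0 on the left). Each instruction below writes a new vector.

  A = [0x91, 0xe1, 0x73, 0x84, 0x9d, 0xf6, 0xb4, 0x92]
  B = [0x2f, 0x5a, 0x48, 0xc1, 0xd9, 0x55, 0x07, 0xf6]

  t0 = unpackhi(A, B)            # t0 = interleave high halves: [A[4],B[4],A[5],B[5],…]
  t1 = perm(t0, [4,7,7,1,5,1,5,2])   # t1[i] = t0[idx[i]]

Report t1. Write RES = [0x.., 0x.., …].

  t0: 9d d9 f6 55 b4 07 92 f6
  t1: b4 f6 f6 d9 07 d9 07 f6

RES = [0xb4, 0xf6, 0xf6, 0xd9, 0x07, 0xd9, 0x07, 0xf6]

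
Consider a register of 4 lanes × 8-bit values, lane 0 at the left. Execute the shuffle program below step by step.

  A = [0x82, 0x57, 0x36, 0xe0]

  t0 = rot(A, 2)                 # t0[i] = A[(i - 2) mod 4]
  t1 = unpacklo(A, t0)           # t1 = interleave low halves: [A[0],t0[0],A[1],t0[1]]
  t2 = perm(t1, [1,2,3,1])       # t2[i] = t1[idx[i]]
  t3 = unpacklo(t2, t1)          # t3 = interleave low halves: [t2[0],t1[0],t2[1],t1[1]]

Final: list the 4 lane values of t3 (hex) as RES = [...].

  t0: 36 e0 82 57
  t1: 82 36 57 e0
  t2: 36 57 e0 36
  t3: 36 82 57 36

RES = [ 0x36  0x82  0x57  0x36 ]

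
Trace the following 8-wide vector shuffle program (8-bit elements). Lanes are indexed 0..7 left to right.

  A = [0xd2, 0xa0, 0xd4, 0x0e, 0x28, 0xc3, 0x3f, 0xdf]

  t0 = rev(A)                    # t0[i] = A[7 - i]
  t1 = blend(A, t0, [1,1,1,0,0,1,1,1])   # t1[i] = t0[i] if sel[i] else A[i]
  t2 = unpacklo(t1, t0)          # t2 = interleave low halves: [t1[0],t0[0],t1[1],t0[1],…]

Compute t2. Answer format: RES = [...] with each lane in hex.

→ t0 |df|3f|c3|28|0e|d4|a0|d2|
→ t1 |df|3f|c3|0e|28|d4|a0|d2|
→ t2 |df|df|3f|3f|c3|c3|0e|28|

RES = [ 0xdf  0xdf  0x3f  0x3f  0xc3  0xc3  0x0e  0x28 ]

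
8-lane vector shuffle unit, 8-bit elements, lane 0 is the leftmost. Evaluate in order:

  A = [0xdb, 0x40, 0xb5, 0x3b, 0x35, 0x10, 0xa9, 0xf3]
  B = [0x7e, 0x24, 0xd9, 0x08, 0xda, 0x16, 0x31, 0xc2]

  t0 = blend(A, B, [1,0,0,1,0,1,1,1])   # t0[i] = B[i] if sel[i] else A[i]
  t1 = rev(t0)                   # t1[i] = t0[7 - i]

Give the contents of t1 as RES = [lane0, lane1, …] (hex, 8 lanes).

RES = [0xc2, 0x31, 0x16, 0x35, 0x08, 0xb5, 0x40, 0x7e]

  t0: 7e 40 b5 08 35 16 31 c2
  t1: c2 31 16 35 08 b5 40 7e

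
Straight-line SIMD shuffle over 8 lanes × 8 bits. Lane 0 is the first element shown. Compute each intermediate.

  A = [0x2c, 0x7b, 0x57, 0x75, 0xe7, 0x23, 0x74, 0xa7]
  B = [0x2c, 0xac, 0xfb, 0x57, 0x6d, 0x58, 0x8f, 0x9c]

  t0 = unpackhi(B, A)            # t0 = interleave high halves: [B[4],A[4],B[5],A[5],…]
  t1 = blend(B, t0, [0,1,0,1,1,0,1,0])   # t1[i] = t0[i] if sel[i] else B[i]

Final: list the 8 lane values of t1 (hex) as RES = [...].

  t0: 6d e7 58 23 8f 74 9c a7
  t1: 2c e7 fb 23 8f 58 9c 9c

RES = [0x2c, 0xe7, 0xfb, 0x23, 0x8f, 0x58, 0x9c, 0x9c]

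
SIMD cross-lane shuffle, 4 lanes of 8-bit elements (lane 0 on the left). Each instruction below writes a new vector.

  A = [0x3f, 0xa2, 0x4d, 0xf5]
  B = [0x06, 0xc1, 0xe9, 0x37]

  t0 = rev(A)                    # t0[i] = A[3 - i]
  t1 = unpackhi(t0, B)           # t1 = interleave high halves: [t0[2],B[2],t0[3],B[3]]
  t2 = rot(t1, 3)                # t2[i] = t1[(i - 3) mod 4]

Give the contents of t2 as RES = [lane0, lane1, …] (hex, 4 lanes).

RES = [0xe9, 0x3f, 0x37, 0xa2]

t0 = [0xf5, 0x4d, 0xa2, 0x3f]
t1 = [0xa2, 0xe9, 0x3f, 0x37]
t2 = [0xe9, 0x3f, 0x37, 0xa2]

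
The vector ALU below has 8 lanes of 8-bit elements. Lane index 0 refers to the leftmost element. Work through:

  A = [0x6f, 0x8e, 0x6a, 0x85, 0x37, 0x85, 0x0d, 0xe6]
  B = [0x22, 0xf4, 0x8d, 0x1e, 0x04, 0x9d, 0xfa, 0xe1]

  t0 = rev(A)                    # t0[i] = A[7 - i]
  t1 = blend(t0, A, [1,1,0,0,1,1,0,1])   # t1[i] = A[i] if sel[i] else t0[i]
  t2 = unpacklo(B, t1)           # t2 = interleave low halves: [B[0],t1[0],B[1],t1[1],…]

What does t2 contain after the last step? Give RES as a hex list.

t0 = [0xe6, 0x0d, 0x85, 0x37, 0x85, 0x6a, 0x8e, 0x6f]
t1 = [0x6f, 0x8e, 0x85, 0x37, 0x37, 0x85, 0x8e, 0xe6]
t2 = [0x22, 0x6f, 0xf4, 0x8e, 0x8d, 0x85, 0x1e, 0x37]

RES = [ 0x22  0x6f  0xf4  0x8e  0x8d  0x85  0x1e  0x37 ]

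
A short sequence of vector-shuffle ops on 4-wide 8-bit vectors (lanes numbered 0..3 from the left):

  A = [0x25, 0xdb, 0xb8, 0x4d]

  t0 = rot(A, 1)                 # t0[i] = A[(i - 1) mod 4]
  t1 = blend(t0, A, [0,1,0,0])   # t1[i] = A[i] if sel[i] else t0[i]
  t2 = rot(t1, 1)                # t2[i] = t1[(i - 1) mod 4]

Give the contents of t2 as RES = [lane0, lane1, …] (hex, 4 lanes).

→ t0 |4d|25|db|b8|
→ t1 |4d|db|db|b8|
→ t2 |b8|4d|db|db|

RES = [0xb8, 0x4d, 0xdb, 0xdb]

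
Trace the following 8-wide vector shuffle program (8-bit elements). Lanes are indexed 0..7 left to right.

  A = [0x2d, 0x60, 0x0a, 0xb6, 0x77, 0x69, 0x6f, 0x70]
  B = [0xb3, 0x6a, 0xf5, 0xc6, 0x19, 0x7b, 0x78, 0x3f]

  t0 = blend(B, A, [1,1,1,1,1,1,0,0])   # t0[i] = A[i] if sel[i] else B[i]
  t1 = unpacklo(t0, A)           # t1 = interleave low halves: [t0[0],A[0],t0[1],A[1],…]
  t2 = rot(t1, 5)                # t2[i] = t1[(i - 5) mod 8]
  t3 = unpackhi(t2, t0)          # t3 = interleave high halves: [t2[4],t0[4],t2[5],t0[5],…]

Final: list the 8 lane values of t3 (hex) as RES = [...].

→ t0 |2d|60|0a|b6|77|69|78|3f|
→ t1 |2d|2d|60|60|0a|0a|b6|b6|
→ t2 |60|0a|0a|b6|b6|2d|2d|60|
→ t3 |b6|77|2d|69|2d|78|60|3f|

RES = [0xb6, 0x77, 0x2d, 0x69, 0x2d, 0x78, 0x60, 0x3f]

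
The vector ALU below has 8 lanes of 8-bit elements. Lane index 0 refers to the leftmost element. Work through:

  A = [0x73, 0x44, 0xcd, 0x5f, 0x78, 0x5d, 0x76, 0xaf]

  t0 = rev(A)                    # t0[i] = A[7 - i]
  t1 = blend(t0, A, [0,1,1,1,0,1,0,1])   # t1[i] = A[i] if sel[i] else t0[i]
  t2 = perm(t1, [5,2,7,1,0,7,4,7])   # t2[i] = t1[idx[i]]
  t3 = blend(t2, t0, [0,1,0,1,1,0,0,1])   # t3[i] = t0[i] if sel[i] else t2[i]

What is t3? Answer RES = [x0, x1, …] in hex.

→ t0 |af|76|5d|78|5f|cd|44|73|
→ t1 |af|44|cd|5f|5f|5d|44|af|
→ t2 |5d|cd|af|44|af|af|5f|af|
→ t3 |5d|76|af|78|5f|af|5f|73|

RES = [ 0x5d  0x76  0xaf  0x78  0x5f  0xaf  0x5f  0x73 ]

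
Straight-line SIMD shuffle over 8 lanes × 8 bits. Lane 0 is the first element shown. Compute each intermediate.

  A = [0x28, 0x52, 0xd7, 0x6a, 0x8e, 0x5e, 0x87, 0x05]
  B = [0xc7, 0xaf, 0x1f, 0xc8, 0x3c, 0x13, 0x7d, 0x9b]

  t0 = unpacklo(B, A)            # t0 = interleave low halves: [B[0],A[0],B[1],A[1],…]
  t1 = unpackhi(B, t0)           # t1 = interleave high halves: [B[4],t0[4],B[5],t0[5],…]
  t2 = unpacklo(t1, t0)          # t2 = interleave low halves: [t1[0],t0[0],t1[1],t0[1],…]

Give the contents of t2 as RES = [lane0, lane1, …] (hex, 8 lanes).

t0 = [0xc7, 0x28, 0xaf, 0x52, 0x1f, 0xd7, 0xc8, 0x6a]
t1 = [0x3c, 0x1f, 0x13, 0xd7, 0x7d, 0xc8, 0x9b, 0x6a]
t2 = [0x3c, 0xc7, 0x1f, 0x28, 0x13, 0xaf, 0xd7, 0x52]

RES = [0x3c, 0xc7, 0x1f, 0x28, 0x13, 0xaf, 0xd7, 0x52]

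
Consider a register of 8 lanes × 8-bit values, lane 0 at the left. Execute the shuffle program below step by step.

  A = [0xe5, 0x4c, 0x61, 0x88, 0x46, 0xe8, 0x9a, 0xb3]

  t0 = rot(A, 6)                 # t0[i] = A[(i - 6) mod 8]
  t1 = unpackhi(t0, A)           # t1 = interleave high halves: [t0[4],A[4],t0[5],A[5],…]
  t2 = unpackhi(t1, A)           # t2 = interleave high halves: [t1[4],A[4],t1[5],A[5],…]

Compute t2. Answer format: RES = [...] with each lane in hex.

RES = [ 0xe5  0x46  0x9a  0xe8  0x4c  0x9a  0xb3  0xb3 ]

  t0: 61 88 46 e8 9a b3 e5 4c
  t1: 9a 46 b3 e8 e5 9a 4c b3
  t2: e5 46 9a e8 4c 9a b3 b3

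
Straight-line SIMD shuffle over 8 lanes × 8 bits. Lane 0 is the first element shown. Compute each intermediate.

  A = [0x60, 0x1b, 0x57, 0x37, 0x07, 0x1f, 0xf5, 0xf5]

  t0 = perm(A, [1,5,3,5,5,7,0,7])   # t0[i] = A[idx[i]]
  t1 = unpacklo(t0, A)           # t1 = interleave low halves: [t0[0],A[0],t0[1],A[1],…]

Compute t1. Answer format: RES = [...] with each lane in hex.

t0 = [0x1b, 0x1f, 0x37, 0x1f, 0x1f, 0xf5, 0x60, 0xf5]
t1 = [0x1b, 0x60, 0x1f, 0x1b, 0x37, 0x57, 0x1f, 0x37]

RES = [ 0x1b  0x60  0x1f  0x1b  0x37  0x57  0x1f  0x37 ]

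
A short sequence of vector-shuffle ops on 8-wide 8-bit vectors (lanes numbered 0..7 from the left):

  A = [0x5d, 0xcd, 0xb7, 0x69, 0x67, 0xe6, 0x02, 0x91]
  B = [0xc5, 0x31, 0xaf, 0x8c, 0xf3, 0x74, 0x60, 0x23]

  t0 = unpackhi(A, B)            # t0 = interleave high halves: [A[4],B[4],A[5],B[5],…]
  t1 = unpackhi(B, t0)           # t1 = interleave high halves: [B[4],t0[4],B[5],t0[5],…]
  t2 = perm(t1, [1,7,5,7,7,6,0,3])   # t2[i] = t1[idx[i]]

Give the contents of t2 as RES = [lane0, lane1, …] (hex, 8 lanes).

→ t0 |67|f3|e6|74|02|60|91|23|
→ t1 |f3|02|74|60|60|91|23|23|
→ t2 |02|23|91|23|23|23|f3|60|

RES = [0x02, 0x23, 0x91, 0x23, 0x23, 0x23, 0xf3, 0x60]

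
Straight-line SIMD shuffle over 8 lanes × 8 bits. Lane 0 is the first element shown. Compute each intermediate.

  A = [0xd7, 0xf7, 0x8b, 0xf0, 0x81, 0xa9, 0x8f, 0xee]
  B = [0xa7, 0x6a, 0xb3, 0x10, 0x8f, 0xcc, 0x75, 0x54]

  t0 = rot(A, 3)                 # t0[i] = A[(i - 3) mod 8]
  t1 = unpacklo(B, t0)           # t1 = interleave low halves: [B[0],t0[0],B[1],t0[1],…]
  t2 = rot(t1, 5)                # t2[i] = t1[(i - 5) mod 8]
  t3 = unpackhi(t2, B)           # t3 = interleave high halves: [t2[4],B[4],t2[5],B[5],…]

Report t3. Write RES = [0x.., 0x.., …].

→ t0 |a9|8f|ee|d7|f7|8b|f0|81|
→ t1 |a7|a9|6a|8f|b3|ee|10|d7|
→ t2 |8f|b3|ee|10|d7|a7|a9|6a|
→ t3 |d7|8f|a7|cc|a9|75|6a|54|

RES = [ 0xd7  0x8f  0xa7  0xcc  0xa9  0x75  0x6a  0x54 ]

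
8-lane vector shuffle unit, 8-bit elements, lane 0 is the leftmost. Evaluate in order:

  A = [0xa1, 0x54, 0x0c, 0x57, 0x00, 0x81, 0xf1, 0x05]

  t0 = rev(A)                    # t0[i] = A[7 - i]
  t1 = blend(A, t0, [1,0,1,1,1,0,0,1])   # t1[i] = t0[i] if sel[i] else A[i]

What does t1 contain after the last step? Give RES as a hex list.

RES = [ 0x05  0x54  0x81  0x00  0x57  0x81  0xf1  0xa1 ]

t0 = [0x05, 0xf1, 0x81, 0x00, 0x57, 0x0c, 0x54, 0xa1]
t1 = [0x05, 0x54, 0x81, 0x00, 0x57, 0x81, 0xf1, 0xa1]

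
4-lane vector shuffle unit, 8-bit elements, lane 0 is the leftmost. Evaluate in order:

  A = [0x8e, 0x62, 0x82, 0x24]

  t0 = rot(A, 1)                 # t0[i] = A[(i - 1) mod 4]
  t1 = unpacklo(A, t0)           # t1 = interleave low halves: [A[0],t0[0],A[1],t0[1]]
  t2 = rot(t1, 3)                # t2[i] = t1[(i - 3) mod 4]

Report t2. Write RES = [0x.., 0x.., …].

RES = [ 0x24  0x62  0x8e  0x8e ]

  t0: 24 8e 62 82
  t1: 8e 24 62 8e
  t2: 24 62 8e 8e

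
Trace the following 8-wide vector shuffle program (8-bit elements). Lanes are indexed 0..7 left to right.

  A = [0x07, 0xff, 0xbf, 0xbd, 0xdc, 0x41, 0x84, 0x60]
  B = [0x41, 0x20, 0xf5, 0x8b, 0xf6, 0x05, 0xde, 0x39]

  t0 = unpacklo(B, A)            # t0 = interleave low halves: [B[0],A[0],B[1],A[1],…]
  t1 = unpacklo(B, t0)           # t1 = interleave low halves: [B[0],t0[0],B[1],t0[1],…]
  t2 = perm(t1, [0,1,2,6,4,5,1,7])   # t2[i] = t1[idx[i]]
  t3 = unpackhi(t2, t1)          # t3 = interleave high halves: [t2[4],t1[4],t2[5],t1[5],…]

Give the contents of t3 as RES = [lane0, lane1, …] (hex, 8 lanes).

  t0: 41 07 20 ff f5 bf 8b bd
  t1: 41 41 20 07 f5 20 8b ff
  t2: 41 41 20 8b f5 20 41 ff
  t3: f5 f5 20 20 41 8b ff ff

RES = [0xf5, 0xf5, 0x20, 0x20, 0x41, 0x8b, 0xff, 0xff]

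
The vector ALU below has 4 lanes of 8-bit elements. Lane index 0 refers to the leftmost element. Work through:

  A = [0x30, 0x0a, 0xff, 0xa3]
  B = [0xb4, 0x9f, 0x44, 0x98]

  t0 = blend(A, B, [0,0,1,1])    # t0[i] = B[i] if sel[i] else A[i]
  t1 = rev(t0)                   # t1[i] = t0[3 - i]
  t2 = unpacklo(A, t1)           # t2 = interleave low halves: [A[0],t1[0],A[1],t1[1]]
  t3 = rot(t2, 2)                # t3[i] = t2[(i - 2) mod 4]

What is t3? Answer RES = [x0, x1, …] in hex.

  t0: 30 0a 44 98
  t1: 98 44 0a 30
  t2: 30 98 0a 44
  t3: 0a 44 30 98

RES = [0x0a, 0x44, 0x30, 0x98]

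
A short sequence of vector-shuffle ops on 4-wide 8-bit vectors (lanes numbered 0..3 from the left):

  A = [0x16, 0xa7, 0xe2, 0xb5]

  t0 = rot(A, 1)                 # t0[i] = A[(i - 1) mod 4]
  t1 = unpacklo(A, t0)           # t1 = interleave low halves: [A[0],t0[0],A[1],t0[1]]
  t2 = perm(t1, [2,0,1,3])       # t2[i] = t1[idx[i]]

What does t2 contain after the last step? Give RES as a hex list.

  t0: b5 16 a7 e2
  t1: 16 b5 a7 16
  t2: a7 16 b5 16

RES = [ 0xa7  0x16  0xb5  0x16 ]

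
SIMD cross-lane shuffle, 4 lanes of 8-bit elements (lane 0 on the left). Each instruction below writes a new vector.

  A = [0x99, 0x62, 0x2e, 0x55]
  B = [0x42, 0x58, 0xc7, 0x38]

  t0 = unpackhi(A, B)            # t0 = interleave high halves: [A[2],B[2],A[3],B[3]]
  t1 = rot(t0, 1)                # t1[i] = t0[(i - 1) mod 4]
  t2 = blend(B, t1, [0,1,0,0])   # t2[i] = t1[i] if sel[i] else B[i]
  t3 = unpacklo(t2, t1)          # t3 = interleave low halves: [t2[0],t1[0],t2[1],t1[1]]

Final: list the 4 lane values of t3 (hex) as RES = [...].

RES = [0x42, 0x38, 0x2e, 0x2e]

t0 = [0x2e, 0xc7, 0x55, 0x38]
t1 = [0x38, 0x2e, 0xc7, 0x55]
t2 = [0x42, 0x2e, 0xc7, 0x38]
t3 = [0x42, 0x38, 0x2e, 0x2e]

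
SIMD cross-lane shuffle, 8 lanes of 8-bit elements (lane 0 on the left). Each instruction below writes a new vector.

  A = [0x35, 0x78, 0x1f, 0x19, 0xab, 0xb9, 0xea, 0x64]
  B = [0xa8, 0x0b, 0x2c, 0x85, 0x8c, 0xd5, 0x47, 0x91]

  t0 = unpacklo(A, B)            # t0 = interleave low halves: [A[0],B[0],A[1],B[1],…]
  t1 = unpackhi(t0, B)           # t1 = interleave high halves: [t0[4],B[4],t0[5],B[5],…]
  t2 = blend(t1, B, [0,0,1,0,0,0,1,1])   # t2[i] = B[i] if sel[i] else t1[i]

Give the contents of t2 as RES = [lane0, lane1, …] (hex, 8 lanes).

RES = [ 0x1f  0x8c  0x2c  0xd5  0x19  0x47  0x47  0x91 ]

  t0: 35 a8 78 0b 1f 2c 19 85
  t1: 1f 8c 2c d5 19 47 85 91
  t2: 1f 8c 2c d5 19 47 47 91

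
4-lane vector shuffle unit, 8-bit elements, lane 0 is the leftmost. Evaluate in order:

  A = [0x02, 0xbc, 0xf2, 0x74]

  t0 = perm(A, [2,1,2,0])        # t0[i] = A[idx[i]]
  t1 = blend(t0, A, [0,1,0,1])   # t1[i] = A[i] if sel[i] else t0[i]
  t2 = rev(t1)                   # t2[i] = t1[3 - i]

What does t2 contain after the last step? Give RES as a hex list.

t0 = [0xf2, 0xbc, 0xf2, 0x02]
t1 = [0xf2, 0xbc, 0xf2, 0x74]
t2 = [0x74, 0xf2, 0xbc, 0xf2]

RES = [ 0x74  0xf2  0xbc  0xf2 ]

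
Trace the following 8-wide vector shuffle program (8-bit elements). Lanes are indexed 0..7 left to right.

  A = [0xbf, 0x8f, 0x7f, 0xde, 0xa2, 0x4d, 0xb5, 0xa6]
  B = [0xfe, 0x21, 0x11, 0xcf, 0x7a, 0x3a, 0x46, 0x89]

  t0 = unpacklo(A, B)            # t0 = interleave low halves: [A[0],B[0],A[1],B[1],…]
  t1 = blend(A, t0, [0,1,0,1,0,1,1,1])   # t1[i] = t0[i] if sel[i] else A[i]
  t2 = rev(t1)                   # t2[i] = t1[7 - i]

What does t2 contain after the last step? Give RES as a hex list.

t0 = [0xbf, 0xfe, 0x8f, 0x21, 0x7f, 0x11, 0xde, 0xcf]
t1 = [0xbf, 0xfe, 0x7f, 0x21, 0xa2, 0x11, 0xde, 0xcf]
t2 = [0xcf, 0xde, 0x11, 0xa2, 0x21, 0x7f, 0xfe, 0xbf]

RES = [0xcf, 0xde, 0x11, 0xa2, 0x21, 0x7f, 0xfe, 0xbf]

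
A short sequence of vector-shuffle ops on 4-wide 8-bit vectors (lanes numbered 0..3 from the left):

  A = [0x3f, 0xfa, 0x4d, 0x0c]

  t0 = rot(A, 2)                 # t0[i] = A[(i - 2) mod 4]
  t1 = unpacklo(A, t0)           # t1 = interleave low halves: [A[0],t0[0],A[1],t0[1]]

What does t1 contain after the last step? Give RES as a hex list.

RES = [ 0x3f  0x4d  0xfa  0x0c ]

  t0: 4d 0c 3f fa
  t1: 3f 4d fa 0c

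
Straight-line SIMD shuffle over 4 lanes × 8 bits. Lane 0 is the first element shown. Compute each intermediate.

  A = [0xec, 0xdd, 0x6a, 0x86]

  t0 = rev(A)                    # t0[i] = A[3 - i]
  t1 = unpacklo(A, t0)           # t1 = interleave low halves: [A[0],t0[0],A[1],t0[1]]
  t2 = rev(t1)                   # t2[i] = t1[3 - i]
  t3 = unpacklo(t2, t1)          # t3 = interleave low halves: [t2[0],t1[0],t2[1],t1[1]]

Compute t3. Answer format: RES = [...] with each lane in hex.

RES = [ 0x6a  0xec  0xdd  0x86 ]

→ t0 |86|6a|dd|ec|
→ t1 |ec|86|dd|6a|
→ t2 |6a|dd|86|ec|
→ t3 |6a|ec|dd|86|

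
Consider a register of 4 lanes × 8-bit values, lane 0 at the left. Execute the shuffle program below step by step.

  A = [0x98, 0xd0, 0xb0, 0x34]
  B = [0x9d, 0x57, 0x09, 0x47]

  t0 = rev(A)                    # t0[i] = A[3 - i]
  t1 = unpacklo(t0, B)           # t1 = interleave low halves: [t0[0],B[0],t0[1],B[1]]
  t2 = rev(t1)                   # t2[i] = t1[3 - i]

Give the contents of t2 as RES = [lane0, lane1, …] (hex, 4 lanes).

RES = [0x57, 0xb0, 0x9d, 0x34]

t0 = [0x34, 0xb0, 0xd0, 0x98]
t1 = [0x34, 0x9d, 0xb0, 0x57]
t2 = [0x57, 0xb0, 0x9d, 0x34]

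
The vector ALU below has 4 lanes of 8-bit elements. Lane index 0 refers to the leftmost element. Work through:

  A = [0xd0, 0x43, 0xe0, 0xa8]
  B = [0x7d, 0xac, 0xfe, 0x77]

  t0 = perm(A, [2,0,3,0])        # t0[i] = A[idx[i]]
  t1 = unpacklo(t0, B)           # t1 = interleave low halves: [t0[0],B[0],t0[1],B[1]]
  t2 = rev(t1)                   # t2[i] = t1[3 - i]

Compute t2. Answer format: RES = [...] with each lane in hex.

→ t0 |e0|d0|a8|d0|
→ t1 |e0|7d|d0|ac|
→ t2 |ac|d0|7d|e0|

RES = [ 0xac  0xd0  0x7d  0xe0 ]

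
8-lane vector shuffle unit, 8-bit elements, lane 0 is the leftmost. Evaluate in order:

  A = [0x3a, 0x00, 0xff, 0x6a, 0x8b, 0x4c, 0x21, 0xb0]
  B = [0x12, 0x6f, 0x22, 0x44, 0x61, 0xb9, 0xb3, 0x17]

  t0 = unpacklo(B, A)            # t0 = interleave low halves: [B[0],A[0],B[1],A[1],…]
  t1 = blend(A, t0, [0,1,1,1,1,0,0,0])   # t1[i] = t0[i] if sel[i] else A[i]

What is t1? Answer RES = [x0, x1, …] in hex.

RES = [0x3a, 0x3a, 0x6f, 0x00, 0x22, 0x4c, 0x21, 0xb0]

→ t0 |12|3a|6f|00|22|ff|44|6a|
→ t1 |3a|3a|6f|00|22|4c|21|b0|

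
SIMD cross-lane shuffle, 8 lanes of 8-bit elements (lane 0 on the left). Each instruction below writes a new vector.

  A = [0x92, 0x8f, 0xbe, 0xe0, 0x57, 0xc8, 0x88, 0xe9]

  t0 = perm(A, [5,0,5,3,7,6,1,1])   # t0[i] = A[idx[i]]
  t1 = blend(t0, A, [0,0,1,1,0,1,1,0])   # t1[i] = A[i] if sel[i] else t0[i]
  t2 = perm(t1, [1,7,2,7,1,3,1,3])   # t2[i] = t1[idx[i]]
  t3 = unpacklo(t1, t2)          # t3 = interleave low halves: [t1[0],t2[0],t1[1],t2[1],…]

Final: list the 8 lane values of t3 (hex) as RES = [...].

t0 = [0xc8, 0x92, 0xc8, 0xe0, 0xe9, 0x88, 0x8f, 0x8f]
t1 = [0xc8, 0x92, 0xbe, 0xe0, 0xe9, 0xc8, 0x88, 0x8f]
t2 = [0x92, 0x8f, 0xbe, 0x8f, 0x92, 0xe0, 0x92, 0xe0]
t3 = [0xc8, 0x92, 0x92, 0x8f, 0xbe, 0xbe, 0xe0, 0x8f]

RES = [ 0xc8  0x92  0x92  0x8f  0xbe  0xbe  0xe0  0x8f ]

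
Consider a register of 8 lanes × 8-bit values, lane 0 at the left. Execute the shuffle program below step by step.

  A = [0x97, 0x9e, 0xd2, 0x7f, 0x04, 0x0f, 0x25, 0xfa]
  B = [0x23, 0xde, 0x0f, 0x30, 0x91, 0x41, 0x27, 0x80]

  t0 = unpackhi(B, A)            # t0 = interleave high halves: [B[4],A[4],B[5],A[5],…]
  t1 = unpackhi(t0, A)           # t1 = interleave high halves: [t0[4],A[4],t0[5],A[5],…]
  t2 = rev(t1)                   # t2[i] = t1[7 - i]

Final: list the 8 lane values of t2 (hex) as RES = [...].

→ t0 |91|04|41|0f|27|25|80|fa|
→ t1 |27|04|25|0f|80|25|fa|fa|
→ t2 |fa|fa|25|80|0f|25|04|27|

RES = [0xfa, 0xfa, 0x25, 0x80, 0x0f, 0x25, 0x04, 0x27]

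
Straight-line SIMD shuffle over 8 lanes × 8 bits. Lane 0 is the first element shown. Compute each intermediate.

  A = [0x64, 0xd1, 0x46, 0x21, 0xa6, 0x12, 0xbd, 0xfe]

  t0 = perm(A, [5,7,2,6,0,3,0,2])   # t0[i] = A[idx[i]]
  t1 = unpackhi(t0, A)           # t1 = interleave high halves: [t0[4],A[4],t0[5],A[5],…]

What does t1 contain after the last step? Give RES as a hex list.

RES = [0x64, 0xa6, 0x21, 0x12, 0x64, 0xbd, 0x46, 0xfe]

→ t0 |12|fe|46|bd|64|21|64|46|
→ t1 |64|a6|21|12|64|bd|46|fe|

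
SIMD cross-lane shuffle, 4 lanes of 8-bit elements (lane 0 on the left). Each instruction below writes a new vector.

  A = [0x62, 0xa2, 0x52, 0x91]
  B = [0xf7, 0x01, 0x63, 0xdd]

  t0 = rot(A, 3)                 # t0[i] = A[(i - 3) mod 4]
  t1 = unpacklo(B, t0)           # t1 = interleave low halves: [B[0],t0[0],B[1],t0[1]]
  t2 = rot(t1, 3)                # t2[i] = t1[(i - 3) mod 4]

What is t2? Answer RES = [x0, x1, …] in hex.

RES = [ 0xa2  0x01  0x52  0xf7 ]

→ t0 |a2|52|91|62|
→ t1 |f7|a2|01|52|
→ t2 |a2|01|52|f7|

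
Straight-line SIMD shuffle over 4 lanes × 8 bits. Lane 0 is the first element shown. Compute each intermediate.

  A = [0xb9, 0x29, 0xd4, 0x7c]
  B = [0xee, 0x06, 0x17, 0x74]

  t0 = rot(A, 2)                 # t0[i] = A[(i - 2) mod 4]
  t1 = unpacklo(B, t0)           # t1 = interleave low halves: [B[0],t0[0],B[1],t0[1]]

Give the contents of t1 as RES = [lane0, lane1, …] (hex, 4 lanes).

  t0: d4 7c b9 29
  t1: ee d4 06 7c

RES = [ 0xee  0xd4  0x06  0x7c ]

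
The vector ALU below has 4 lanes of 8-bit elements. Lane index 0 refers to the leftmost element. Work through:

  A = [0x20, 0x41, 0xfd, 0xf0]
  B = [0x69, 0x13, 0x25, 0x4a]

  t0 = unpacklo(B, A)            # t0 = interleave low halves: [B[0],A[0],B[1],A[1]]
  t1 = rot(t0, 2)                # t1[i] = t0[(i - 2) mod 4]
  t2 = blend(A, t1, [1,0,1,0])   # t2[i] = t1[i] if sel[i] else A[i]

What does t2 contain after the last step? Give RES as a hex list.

→ t0 |69|20|13|41|
→ t1 |13|41|69|20|
→ t2 |13|41|69|f0|

RES = [ 0x13  0x41  0x69  0xf0 ]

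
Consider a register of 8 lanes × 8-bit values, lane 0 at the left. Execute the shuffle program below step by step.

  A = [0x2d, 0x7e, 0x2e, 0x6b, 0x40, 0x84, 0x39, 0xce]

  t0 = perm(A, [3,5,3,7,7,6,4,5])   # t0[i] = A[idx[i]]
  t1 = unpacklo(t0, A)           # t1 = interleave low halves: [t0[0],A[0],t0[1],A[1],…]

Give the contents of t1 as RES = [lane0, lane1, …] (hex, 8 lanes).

RES = [0x6b, 0x2d, 0x84, 0x7e, 0x6b, 0x2e, 0xce, 0x6b]

→ t0 |6b|84|6b|ce|ce|39|40|84|
→ t1 |6b|2d|84|7e|6b|2e|ce|6b|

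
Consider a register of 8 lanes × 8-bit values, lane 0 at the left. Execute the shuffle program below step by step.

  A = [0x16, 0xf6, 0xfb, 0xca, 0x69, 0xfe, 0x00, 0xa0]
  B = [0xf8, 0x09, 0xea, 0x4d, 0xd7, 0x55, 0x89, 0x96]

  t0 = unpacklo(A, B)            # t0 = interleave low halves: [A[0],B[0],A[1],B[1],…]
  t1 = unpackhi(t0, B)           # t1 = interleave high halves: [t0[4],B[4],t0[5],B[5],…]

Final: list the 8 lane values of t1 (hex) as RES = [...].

RES = [0xfb, 0xd7, 0xea, 0x55, 0xca, 0x89, 0x4d, 0x96]

  t0: 16 f8 f6 09 fb ea ca 4d
  t1: fb d7 ea 55 ca 89 4d 96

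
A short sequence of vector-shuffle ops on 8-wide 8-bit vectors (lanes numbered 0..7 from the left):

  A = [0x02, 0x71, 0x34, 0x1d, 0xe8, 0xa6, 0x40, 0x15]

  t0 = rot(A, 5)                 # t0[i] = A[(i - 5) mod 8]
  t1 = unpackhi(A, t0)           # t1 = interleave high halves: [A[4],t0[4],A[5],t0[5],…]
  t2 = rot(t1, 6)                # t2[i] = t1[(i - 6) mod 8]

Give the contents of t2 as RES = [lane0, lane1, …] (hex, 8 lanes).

→ t0 |1d|e8|a6|40|15|02|71|34|
→ t1 |e8|15|a6|02|40|71|15|34|
→ t2 |a6|02|40|71|15|34|e8|15|

RES = [ 0xa6  0x02  0x40  0x71  0x15  0x34  0xe8  0x15 ]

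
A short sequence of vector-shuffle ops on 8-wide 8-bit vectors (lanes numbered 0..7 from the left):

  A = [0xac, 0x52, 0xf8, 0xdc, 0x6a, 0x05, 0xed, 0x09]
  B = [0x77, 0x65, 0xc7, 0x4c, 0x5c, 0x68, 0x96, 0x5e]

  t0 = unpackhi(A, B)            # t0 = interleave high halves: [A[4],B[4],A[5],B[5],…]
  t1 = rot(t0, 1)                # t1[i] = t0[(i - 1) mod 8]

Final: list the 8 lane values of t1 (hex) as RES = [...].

RES = [0x5e, 0x6a, 0x5c, 0x05, 0x68, 0xed, 0x96, 0x09]

t0 = [0x6a, 0x5c, 0x05, 0x68, 0xed, 0x96, 0x09, 0x5e]
t1 = [0x5e, 0x6a, 0x5c, 0x05, 0x68, 0xed, 0x96, 0x09]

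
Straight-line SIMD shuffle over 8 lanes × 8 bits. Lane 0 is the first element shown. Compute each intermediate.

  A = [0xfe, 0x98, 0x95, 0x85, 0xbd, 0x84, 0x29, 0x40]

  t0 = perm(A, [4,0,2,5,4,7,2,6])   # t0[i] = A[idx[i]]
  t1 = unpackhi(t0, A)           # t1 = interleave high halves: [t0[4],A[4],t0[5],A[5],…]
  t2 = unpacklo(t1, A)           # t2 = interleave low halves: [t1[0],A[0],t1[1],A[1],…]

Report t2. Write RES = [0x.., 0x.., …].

RES = [0xbd, 0xfe, 0xbd, 0x98, 0x40, 0x95, 0x84, 0x85]

→ t0 |bd|fe|95|84|bd|40|95|29|
→ t1 |bd|bd|40|84|95|29|29|40|
→ t2 |bd|fe|bd|98|40|95|84|85|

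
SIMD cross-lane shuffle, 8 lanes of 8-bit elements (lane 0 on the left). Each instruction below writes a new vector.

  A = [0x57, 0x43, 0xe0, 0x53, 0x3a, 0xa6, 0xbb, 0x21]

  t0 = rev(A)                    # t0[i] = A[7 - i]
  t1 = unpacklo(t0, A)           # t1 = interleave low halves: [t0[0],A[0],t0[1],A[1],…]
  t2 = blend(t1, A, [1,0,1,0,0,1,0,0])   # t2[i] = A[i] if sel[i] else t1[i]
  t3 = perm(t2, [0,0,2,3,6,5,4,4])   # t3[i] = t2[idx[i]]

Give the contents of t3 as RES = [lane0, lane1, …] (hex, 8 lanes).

RES = [ 0x57  0x57  0xe0  0x43  0x3a  0xa6  0xa6  0xa6 ]

  t0: 21 bb a6 3a 53 e0 43 57
  t1: 21 57 bb 43 a6 e0 3a 53
  t2: 57 57 e0 43 a6 a6 3a 53
  t3: 57 57 e0 43 3a a6 a6 a6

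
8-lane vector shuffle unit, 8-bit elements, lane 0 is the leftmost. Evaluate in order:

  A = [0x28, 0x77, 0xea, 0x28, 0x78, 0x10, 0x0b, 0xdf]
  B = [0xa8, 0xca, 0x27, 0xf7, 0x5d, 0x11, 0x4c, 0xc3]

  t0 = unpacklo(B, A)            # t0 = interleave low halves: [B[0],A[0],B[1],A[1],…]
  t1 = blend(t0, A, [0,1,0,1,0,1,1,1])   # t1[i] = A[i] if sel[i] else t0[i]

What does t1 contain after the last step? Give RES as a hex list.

  t0: a8 28 ca 77 27 ea f7 28
  t1: a8 77 ca 28 27 10 0b df

RES = [ 0xa8  0x77  0xca  0x28  0x27  0x10  0x0b  0xdf ]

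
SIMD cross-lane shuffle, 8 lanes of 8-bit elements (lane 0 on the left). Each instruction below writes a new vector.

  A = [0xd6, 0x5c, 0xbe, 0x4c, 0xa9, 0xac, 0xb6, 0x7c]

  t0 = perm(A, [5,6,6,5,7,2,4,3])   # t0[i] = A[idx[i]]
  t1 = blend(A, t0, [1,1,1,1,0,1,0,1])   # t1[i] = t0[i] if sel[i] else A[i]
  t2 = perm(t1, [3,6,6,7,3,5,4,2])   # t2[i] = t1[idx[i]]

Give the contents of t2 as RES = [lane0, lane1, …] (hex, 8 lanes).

→ t0 |ac|b6|b6|ac|7c|be|a9|4c|
→ t1 |ac|b6|b6|ac|a9|be|b6|4c|
→ t2 |ac|b6|b6|4c|ac|be|a9|b6|

RES = [0xac, 0xb6, 0xb6, 0x4c, 0xac, 0xbe, 0xa9, 0xb6]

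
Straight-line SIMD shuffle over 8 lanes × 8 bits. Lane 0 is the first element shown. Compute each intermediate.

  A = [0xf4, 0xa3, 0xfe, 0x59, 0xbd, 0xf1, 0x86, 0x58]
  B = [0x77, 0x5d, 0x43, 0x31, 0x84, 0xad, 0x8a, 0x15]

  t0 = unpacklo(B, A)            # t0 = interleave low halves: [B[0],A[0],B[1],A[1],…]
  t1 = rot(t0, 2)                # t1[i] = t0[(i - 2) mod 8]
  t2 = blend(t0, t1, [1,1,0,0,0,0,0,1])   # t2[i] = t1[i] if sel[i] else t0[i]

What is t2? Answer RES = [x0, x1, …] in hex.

RES = [ 0x31  0x59  0x5d  0xa3  0x43  0xfe  0x31  0xfe ]

t0 = [0x77, 0xf4, 0x5d, 0xa3, 0x43, 0xfe, 0x31, 0x59]
t1 = [0x31, 0x59, 0x77, 0xf4, 0x5d, 0xa3, 0x43, 0xfe]
t2 = [0x31, 0x59, 0x5d, 0xa3, 0x43, 0xfe, 0x31, 0xfe]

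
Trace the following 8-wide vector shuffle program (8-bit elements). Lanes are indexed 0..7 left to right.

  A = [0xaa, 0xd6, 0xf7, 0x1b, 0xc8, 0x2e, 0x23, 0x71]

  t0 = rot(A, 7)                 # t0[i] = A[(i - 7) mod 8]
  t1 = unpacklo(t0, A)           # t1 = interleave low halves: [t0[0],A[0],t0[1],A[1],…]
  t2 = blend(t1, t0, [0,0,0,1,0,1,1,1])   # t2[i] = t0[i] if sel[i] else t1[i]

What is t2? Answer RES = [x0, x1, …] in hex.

t0 = [0xd6, 0xf7, 0x1b, 0xc8, 0x2e, 0x23, 0x71, 0xaa]
t1 = [0xd6, 0xaa, 0xf7, 0xd6, 0x1b, 0xf7, 0xc8, 0x1b]
t2 = [0xd6, 0xaa, 0xf7, 0xc8, 0x1b, 0x23, 0x71, 0xaa]

RES = [0xd6, 0xaa, 0xf7, 0xc8, 0x1b, 0x23, 0x71, 0xaa]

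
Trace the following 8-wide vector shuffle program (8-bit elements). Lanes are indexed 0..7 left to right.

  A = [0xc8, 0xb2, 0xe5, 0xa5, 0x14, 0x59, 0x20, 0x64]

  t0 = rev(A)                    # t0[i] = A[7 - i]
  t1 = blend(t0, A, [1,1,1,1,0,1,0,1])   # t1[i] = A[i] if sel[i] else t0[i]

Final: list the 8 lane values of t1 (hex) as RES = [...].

RES = [0xc8, 0xb2, 0xe5, 0xa5, 0xa5, 0x59, 0xb2, 0x64]

t0 = [0x64, 0x20, 0x59, 0x14, 0xa5, 0xe5, 0xb2, 0xc8]
t1 = [0xc8, 0xb2, 0xe5, 0xa5, 0xa5, 0x59, 0xb2, 0x64]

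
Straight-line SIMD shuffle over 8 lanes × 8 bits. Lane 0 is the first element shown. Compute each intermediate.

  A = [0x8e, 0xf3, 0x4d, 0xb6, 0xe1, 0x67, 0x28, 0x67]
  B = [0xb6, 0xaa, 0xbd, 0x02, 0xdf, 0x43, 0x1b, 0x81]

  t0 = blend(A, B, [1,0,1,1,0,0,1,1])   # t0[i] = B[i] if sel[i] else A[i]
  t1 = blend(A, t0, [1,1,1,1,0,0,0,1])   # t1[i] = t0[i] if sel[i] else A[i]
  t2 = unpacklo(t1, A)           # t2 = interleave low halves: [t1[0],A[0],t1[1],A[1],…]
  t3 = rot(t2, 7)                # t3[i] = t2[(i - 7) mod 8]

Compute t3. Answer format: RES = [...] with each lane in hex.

→ t0 |b6|f3|bd|02|e1|67|1b|81|
→ t1 |b6|f3|bd|02|e1|67|28|81|
→ t2 |b6|8e|f3|f3|bd|4d|02|b6|
→ t3 |8e|f3|f3|bd|4d|02|b6|b6|

RES = [0x8e, 0xf3, 0xf3, 0xbd, 0x4d, 0x02, 0xb6, 0xb6]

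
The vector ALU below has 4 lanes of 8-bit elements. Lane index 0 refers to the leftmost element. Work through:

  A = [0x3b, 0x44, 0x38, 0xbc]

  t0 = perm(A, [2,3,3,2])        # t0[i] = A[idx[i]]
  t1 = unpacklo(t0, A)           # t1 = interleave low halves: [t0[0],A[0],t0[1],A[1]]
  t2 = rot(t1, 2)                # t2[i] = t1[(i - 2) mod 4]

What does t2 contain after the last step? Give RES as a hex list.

  t0: 38 bc bc 38
  t1: 38 3b bc 44
  t2: bc 44 38 3b

RES = [0xbc, 0x44, 0x38, 0x3b]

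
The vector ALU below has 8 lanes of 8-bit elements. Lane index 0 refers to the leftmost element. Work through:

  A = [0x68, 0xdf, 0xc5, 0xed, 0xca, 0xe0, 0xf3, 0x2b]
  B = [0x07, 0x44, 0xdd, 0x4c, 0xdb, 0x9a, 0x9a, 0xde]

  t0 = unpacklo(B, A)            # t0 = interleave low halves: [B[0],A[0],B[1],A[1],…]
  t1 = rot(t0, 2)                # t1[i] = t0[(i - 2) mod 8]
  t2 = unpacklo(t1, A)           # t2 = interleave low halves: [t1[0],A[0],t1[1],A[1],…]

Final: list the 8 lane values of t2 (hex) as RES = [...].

t0 = [0x07, 0x68, 0x44, 0xdf, 0xdd, 0xc5, 0x4c, 0xed]
t1 = [0x4c, 0xed, 0x07, 0x68, 0x44, 0xdf, 0xdd, 0xc5]
t2 = [0x4c, 0x68, 0xed, 0xdf, 0x07, 0xc5, 0x68, 0xed]

RES = [ 0x4c  0x68  0xed  0xdf  0x07  0xc5  0x68  0xed ]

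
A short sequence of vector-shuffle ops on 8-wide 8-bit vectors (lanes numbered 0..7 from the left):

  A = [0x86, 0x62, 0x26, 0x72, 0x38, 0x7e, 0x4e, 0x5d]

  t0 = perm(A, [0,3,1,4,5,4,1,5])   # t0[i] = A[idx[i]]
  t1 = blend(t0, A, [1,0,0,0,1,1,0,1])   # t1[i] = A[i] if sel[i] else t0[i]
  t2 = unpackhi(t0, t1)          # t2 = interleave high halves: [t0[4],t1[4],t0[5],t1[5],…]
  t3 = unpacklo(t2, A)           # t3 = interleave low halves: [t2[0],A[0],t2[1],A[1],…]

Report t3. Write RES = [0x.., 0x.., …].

t0 = [0x86, 0x72, 0x62, 0x38, 0x7e, 0x38, 0x62, 0x7e]
t1 = [0x86, 0x72, 0x62, 0x38, 0x38, 0x7e, 0x62, 0x5d]
t2 = [0x7e, 0x38, 0x38, 0x7e, 0x62, 0x62, 0x7e, 0x5d]
t3 = [0x7e, 0x86, 0x38, 0x62, 0x38, 0x26, 0x7e, 0x72]

RES = [ 0x7e  0x86  0x38  0x62  0x38  0x26  0x7e  0x72 ]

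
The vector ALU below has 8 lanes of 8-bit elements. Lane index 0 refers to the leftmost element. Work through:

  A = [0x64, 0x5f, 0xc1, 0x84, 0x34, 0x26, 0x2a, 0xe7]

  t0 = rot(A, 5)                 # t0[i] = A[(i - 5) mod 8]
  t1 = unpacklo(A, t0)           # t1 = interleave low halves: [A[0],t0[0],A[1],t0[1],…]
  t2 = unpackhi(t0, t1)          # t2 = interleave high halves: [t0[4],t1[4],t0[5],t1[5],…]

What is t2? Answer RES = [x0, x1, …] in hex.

  t0: 84 34 26 2a e7 64 5f c1
  t1: 64 84 5f 34 c1 26 84 2a
  t2: e7 c1 64 26 5f 84 c1 2a

RES = [0xe7, 0xc1, 0x64, 0x26, 0x5f, 0x84, 0xc1, 0x2a]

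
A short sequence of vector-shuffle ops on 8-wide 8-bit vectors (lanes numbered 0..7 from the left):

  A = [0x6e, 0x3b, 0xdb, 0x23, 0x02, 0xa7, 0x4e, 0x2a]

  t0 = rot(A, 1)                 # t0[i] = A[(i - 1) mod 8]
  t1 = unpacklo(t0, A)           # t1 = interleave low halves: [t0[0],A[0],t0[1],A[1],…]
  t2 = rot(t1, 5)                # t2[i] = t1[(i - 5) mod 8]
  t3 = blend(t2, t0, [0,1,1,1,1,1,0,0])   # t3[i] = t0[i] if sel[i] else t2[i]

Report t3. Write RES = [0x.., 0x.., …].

  t0: 2a 6e 3b db 23 02 a7 4e
  t1: 2a 6e 6e 3b 3b db db 23
  t2: 3b 3b db db 23 2a 6e 6e
  t3: 3b 6e 3b db 23 02 6e 6e

RES = [ 0x3b  0x6e  0x3b  0xdb  0x23  0x02  0x6e  0x6e ]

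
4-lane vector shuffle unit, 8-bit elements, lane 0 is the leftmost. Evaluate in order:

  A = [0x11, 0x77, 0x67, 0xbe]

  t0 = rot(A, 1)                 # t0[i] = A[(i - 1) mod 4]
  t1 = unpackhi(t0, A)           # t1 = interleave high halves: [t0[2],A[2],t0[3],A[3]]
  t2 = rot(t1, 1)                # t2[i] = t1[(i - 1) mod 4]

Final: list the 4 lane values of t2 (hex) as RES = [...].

RES = [0xbe, 0x77, 0x67, 0x67]

→ t0 |be|11|77|67|
→ t1 |77|67|67|be|
→ t2 |be|77|67|67|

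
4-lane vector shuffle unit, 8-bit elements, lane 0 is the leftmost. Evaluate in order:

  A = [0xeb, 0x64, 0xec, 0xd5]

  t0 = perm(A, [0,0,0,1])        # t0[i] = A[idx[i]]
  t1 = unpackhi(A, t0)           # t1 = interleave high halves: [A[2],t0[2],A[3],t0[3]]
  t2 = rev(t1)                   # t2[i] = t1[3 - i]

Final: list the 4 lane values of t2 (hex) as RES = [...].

  t0: eb eb eb 64
  t1: ec eb d5 64
  t2: 64 d5 eb ec

RES = [ 0x64  0xd5  0xeb  0xec ]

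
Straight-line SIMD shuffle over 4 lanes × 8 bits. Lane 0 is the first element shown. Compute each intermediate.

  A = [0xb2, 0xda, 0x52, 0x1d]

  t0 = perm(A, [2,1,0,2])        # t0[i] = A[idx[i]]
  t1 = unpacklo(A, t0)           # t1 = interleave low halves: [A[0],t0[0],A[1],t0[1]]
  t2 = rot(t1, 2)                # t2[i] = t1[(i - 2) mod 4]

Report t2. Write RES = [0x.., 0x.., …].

RES = [ 0xda  0xda  0xb2  0x52 ]

t0 = [0x52, 0xda, 0xb2, 0x52]
t1 = [0xb2, 0x52, 0xda, 0xda]
t2 = [0xda, 0xda, 0xb2, 0x52]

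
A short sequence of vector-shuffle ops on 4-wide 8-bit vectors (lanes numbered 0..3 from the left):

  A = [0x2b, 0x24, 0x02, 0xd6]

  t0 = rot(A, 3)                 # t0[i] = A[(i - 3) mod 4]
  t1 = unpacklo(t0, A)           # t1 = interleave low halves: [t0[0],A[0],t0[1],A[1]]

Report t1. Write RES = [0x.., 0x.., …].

RES = [ 0x24  0x2b  0x02  0x24 ]

t0 = [0x24, 0x02, 0xd6, 0x2b]
t1 = [0x24, 0x2b, 0x02, 0x24]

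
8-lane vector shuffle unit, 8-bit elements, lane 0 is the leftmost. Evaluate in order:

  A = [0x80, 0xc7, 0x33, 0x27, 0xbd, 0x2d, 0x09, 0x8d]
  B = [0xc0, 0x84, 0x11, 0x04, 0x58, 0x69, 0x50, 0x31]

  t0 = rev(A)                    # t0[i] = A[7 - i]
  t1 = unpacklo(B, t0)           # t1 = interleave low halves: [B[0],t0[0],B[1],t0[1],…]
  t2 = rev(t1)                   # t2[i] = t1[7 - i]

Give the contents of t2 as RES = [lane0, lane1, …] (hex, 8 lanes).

  t0: 8d 09 2d bd 27 33 c7 80
  t1: c0 8d 84 09 11 2d 04 bd
  t2: bd 04 2d 11 09 84 8d c0

RES = [0xbd, 0x04, 0x2d, 0x11, 0x09, 0x84, 0x8d, 0xc0]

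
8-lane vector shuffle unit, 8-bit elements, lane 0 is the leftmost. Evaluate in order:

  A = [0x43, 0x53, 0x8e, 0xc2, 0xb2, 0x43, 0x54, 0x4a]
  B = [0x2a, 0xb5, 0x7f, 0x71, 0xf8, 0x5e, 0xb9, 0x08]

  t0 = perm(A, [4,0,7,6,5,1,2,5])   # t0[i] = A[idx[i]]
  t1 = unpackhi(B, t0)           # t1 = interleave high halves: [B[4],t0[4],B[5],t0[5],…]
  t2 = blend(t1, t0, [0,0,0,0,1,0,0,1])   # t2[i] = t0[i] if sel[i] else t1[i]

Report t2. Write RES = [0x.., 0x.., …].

RES = [ 0xf8  0x43  0x5e  0x53  0x43  0x8e  0x08  0x43 ]

t0 = [0xb2, 0x43, 0x4a, 0x54, 0x43, 0x53, 0x8e, 0x43]
t1 = [0xf8, 0x43, 0x5e, 0x53, 0xb9, 0x8e, 0x08, 0x43]
t2 = [0xf8, 0x43, 0x5e, 0x53, 0x43, 0x8e, 0x08, 0x43]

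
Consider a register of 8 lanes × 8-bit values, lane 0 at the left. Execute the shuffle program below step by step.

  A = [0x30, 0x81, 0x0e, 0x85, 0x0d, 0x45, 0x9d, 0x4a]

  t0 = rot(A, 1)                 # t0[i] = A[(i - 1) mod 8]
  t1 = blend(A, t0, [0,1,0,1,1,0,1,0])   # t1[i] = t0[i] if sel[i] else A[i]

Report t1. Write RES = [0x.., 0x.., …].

→ t0 |4a|30|81|0e|85|0d|45|9d|
→ t1 |30|30|0e|0e|85|45|45|4a|

RES = [ 0x30  0x30  0x0e  0x0e  0x85  0x45  0x45  0x4a ]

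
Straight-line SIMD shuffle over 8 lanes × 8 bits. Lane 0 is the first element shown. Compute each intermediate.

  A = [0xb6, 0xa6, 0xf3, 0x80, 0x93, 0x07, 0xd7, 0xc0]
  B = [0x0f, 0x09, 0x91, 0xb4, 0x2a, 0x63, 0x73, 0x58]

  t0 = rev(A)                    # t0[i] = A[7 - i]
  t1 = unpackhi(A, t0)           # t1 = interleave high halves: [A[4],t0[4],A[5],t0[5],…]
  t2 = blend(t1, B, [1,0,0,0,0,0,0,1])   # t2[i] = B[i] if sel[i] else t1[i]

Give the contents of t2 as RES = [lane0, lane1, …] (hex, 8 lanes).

RES = [ 0x0f  0x80  0x07  0xf3  0xd7  0xa6  0xc0  0x58 ]

→ t0 |c0|d7|07|93|80|f3|a6|b6|
→ t1 |93|80|07|f3|d7|a6|c0|b6|
→ t2 |0f|80|07|f3|d7|a6|c0|58|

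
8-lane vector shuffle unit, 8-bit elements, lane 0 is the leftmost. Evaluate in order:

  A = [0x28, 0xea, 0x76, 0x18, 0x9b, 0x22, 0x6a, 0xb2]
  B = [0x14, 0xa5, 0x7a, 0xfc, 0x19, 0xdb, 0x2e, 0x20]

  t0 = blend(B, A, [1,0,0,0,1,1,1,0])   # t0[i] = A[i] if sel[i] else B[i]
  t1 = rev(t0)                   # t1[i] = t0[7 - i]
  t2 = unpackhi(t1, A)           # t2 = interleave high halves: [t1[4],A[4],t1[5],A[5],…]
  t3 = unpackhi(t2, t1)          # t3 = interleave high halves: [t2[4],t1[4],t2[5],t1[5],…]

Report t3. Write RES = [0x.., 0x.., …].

→ t0 |28|a5|7a|fc|9b|22|6a|20|
→ t1 |20|6a|22|9b|fc|7a|a5|28|
→ t2 |fc|9b|7a|22|a5|6a|28|b2|
→ t3 |a5|fc|6a|7a|28|a5|b2|28|

RES = [ 0xa5  0xfc  0x6a  0x7a  0x28  0xa5  0xb2  0x28 ]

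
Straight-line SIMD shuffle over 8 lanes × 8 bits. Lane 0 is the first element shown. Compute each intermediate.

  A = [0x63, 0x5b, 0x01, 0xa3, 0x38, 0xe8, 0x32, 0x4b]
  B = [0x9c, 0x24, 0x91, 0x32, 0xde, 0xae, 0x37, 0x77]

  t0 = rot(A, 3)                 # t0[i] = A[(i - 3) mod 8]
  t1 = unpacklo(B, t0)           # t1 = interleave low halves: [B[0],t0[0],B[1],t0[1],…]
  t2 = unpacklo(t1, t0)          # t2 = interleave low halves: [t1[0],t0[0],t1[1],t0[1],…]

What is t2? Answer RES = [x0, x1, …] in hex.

→ t0 |e8|32|4b|63|5b|01|a3|38|
→ t1 |9c|e8|24|32|91|4b|32|63|
→ t2 |9c|e8|e8|32|24|4b|32|63|

RES = [0x9c, 0xe8, 0xe8, 0x32, 0x24, 0x4b, 0x32, 0x63]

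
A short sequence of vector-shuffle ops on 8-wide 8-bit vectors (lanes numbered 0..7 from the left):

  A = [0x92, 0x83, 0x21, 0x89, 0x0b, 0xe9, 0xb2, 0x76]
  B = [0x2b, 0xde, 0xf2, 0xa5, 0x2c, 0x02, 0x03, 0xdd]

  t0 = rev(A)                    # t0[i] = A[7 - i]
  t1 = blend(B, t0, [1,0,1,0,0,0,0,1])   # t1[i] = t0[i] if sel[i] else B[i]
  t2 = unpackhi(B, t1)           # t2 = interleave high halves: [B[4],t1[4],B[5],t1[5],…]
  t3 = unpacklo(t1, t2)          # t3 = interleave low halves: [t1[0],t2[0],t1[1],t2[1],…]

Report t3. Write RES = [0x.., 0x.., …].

RES = [0x76, 0x2c, 0xde, 0x2c, 0xe9, 0x02, 0xa5, 0x02]

  t0: 76 b2 e9 0b 89 21 83 92
  t1: 76 de e9 a5 2c 02 03 92
  t2: 2c 2c 02 02 03 03 dd 92
  t3: 76 2c de 2c e9 02 a5 02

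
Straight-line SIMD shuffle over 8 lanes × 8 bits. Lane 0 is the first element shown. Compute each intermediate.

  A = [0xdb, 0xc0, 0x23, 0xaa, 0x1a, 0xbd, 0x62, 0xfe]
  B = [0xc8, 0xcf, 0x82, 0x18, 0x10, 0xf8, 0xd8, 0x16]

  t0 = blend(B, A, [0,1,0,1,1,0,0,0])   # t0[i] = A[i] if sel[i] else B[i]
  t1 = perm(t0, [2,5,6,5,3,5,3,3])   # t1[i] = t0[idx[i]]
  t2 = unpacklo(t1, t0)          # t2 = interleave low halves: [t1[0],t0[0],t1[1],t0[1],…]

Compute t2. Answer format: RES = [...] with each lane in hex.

t0 = [0xc8, 0xc0, 0x82, 0xaa, 0x1a, 0xf8, 0xd8, 0x16]
t1 = [0x82, 0xf8, 0xd8, 0xf8, 0xaa, 0xf8, 0xaa, 0xaa]
t2 = [0x82, 0xc8, 0xf8, 0xc0, 0xd8, 0x82, 0xf8, 0xaa]

RES = [ 0x82  0xc8  0xf8  0xc0  0xd8  0x82  0xf8  0xaa ]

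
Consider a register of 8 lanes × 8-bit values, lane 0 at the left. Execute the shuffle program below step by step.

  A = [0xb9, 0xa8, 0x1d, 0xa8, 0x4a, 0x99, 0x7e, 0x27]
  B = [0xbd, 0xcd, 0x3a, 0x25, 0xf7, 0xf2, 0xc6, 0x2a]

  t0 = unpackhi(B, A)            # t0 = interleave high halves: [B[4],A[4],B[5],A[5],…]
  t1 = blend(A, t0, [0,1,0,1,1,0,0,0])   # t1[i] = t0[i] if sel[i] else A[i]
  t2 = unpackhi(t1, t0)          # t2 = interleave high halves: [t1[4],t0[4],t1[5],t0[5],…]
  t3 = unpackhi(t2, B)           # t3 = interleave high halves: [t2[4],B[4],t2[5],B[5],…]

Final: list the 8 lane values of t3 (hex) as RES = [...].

  t0: f7 4a f2 99 c6 7e 2a 27
  t1: b9 4a 1d 99 c6 99 7e 27
  t2: c6 c6 99 7e 7e 2a 27 27
  t3: 7e f7 2a f2 27 c6 27 2a

RES = [ 0x7e  0xf7  0x2a  0xf2  0x27  0xc6  0x27  0x2a ]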